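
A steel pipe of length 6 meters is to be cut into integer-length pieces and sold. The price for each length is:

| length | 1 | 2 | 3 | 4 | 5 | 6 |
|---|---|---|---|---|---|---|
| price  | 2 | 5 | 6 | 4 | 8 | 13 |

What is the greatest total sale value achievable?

15

Build best[k] bottom-up: best[k] = max over allowed piece i of (p[i] + best[k−i]).
best[1] = 2
best[2] = max(2+2, 5+0) = 5
best[3] = max(2+5, 5+2, 6+0) = 7
best[4] = max(2+7, 5+5, 6+2, 4+0) = 10
best[5] = max(2+10, 5+7, 6+5, 4+2, 8+0) = 12
best[6] = max(2+12, 5+10, 6+7, 4+5, 8+2, 13+0) = 15
One optimal cutting: 2 + 2 + 2 → $5 + $5 + $5 = $15.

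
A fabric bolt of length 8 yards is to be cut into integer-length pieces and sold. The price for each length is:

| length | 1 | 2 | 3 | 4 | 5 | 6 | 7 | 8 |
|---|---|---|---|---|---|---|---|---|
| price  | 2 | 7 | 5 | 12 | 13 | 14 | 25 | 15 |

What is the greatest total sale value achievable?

28

Build best[k] bottom-up: best[k] = max over allowed piece i of (p[i] + best[k−i]).
best[1] = 2
best[2] = 7
best[3] = 9  (first piece 1, then best[2]=7)
best[4] = 14  (first piece 2, then best[2]=7)
best[5] = 16  (first piece 1, then best[4]=14)
best[6] = 21  (first piece 2, then best[4]=14)
best[7] = 25
best[8] = 28  (first piece 2, then best[6]=21)
One optimal cutting: 2 + 2 + 2 + 2 → $7 + $7 + $7 + $7 = $28.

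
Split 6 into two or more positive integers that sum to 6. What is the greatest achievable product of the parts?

9

Let g[k] be the best product for length k (with at least one cut). For each first piece i, the rest contributes max(k−i, g[k−i]).
g[2] = 1×max(1,0) = 1×1 = 1
g[3] = 1×max(2,1) = 1×2 = 2
g[4] = 2×max(2,1) = 2×2 = 4
g[5] = 2×max(3,2) = 2×3 = 6
g[6] = 3×max(3,2) = 3×3 = 9
One optimal split: 3 + 3; product 3×3 = 9.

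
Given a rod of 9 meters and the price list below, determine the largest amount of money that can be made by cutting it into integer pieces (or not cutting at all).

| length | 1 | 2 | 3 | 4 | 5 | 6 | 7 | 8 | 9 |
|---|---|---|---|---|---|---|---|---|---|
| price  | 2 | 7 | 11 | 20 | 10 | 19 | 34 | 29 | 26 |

42

Consider every possible first cut. R[k] is the best of p[i]+R[k−i] over all sellable i≤k.
R[1] = 2
R[2] = max(2+2, 7+0) = 7
R[3] = max(2+7, 7+2, 11+0) = 11
R[4] = max(2+11, 7+7, 11+2, 20+0) = 20
R[5] = max(2+20, 7+11, 11+7, 20+2, 10+0) = 22
R[6] = max(2+22, 7+20, 11+11, 20+7, 10+2, 19+0) = 27
R[7] = max(2+27, 7+22, 11+20, …, 19+2, 34+0) = 34
R[8] = max(2+34, 7+27, 11+22, …, 34+2, 29+0) = 40
R[9] = max(2+40, 7+34, 11+27, …, 29+2, 26+0) = 42
One optimal cutting: 4 + 4 + 1 → $20 + $20 + $2 = $42.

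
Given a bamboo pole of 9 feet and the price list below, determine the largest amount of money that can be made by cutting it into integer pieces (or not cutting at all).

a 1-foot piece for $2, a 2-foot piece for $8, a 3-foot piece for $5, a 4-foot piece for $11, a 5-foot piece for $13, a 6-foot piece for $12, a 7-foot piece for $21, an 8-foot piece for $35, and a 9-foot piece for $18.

Let best[k] be the best obtainable value from length k. For each k, try every first piece i and keep the best of price[i] + best[k−i].
best[1] = 2
best[2] = 8
best[3] = 10  (first piece 1, then best[2]=8)
best[4] = 16  (first piece 2, then best[2]=8)
best[5] = 18  (first piece 1, then best[4]=16)
best[6] = 24  (first piece 2, then best[4]=16)
best[7] = 26  (first piece 1, then best[6]=24)
best[8] = 35
best[9] = 37  (first piece 1, then best[8]=35)
One optimal cutting: 8 + 1 → $35 + $2 = $37.

37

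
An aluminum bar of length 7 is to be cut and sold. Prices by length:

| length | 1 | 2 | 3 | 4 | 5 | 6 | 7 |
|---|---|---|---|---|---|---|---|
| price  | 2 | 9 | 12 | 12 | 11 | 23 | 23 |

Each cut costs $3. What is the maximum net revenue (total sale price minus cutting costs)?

24

Consider every possible first cut. r[k] is the best of p[i]+r[k−i] over all sellable i≤k, charging 3 whenever i<k.
r[1] = 2
r[2] = 9
r[3] = 12
r[4] = 15  (first piece 2, then r[2]=9)
r[5] = 18  (first piece 2, then r[3]=12)
r[6] = 23
r[7] = 24  (first piece 2, then r[5]=18)
One optimal plan: pieces 3 + 2 + 2 (2 cuts) → $30 − $6 = $24.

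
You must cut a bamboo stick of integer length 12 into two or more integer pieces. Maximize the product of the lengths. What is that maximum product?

81

Define P[k] = max over 1≤i<k of i · max(k−i, P[k−i]); the inner max lets the remainder stay uncut if that's better.
Small cases: P[2]=1, P[3]=2, P[4]=4, P[5]=6, P[6]=9, P[7]=12.
P[8] = max(1×12, 2×9, 3×6, …, 6×2, 7×1) = 18
P[9] = max(1×18, 2×12, 3×9, …, 7×2, 8×1) = 27
P[10] = max(1×27, 2×18, 3×12, …, 8×2, 9×1) = 36
P[11] = max(1×36, 2×27, 3×18, …, 9×2, 10×1) = 54
P[12] = max(1×54, 2×36, 3×27, …, 10×2, 11×1) = 81
One optimal split: 3 + 3 + 3 + 3; product 3×3×3×3 = 81.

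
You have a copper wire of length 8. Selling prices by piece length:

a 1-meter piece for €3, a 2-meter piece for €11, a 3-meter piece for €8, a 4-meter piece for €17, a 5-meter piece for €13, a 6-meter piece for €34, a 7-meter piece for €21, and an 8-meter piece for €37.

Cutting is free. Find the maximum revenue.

Consider every possible first cut. best[k] is the best of p[i]+best[k−i] over all sellable i≤k.
best[1] = 3
best[2] = max(3+3, 11+0) = 11
best[3] = max(3+11, 11+3, 8+0) = 14
best[4] = max(3+14, 11+11, 8+3, 17+0) = 22
best[5] = max(3+22, 11+14, 8+11, 17+3, 13+0) = 25
best[6] = max(3+25, 11+22, 8+14, 17+11, 13+3, 34+0) = 34
best[7] = max(3+34, 11+25, 8+22, …, 34+3, 21+0) = 37
best[8] = max(3+37, 11+34, 8+25, …, 21+3, 37+0) = 45
One optimal cutting: 6 + 2 → €34 + €11 = €45.

45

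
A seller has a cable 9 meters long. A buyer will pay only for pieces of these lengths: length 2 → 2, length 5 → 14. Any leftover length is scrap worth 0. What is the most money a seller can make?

18

Build best[k] bottom-up: best[k] = max over allowed piece i of (p[i] + best[k−i]).
best[1] = 0
best[2] = 2
best[3] = 2
best[4] = 4  (first piece 2, then best[2]=2)
best[5] = max(2+2, 14+0) = 14
best[6] = max(2+4, 14+0) = 14
best[7] = max(2+14, 14+2) = 16
best[8] = max(2+14, 14+2) = 16
best[9] = max(2+16, 14+4) = 18
One optimal cutting: 5 + 2 + 2 → 18.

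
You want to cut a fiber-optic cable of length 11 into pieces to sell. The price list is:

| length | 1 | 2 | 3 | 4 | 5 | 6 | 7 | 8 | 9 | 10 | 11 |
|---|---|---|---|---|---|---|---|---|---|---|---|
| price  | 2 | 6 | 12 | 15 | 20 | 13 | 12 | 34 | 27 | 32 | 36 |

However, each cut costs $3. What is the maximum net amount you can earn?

Let net[k] be the best obtainable value from length k. For each k, try every first piece i and keep the best of price[i] + net[k−i] minus the 3 cut fee when i<k.
net[1] = 2
net[2] = max(2+2-3, 6+0) = 6
net[3] = max(2+6-3, 6+2-3, 12+0) = 12
net[4] = max(2+12-3, 6+6-3, 12+2-3, 15+0) = 15
net[5] = max(2+15-3, 6+12-3, 12+6-3, 15+2-3, 20+0) = 20
net[6] = max(2+20-3, 6+15-3, 12+12-3, 15+6-3, 20+2-3, 13+0) = 21
net[7] = max(2+21-3, 6+20-3, 12+15-3, …, 13+2-3, 12+0) = 24
net[8] = max(2+24-3, 6+21-3, 12+20-3, …, 12+2-3, 34+0) = 34
net[9] = max(2+34-3, 6+24-3, 12+21-3, …, 34+2-3, 27+0) = 33
net[10] = max(2+33-3, 6+34-3, 12+24-3, …, 27+2-3, 32+0) = 37
net[11] = max(2+37-3, 6+33-3, 12+34-3, …, 32+2-3, 36+0) = 43
One optimal plan: pieces 8 + 3 (1 cut) → $46 − $3 = $43.

43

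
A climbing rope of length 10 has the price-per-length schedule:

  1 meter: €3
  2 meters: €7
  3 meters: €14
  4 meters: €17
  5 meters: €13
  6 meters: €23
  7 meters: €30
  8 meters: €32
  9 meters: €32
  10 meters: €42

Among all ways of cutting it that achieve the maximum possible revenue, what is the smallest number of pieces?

3

Let r[k] be the best obtainable value from length k. For each k, try every first piece i and keep the best of price[i] + r[k−i].
r[1] = 3
r[2] = 7
r[3] = 14
r[4] = 17  (first piece 1, then r[3]=14)
r[5] = 21  (first piece 2, then r[3]=14)
r[6] = 28  (first piece 3, then r[3]=14)
r[7] = 31  (first piece 1, then r[6]=28)
r[8] = 35  (first piece 2, then r[6]=28)
r[9] = 42  (first piece 3, then r[6]=28)
r[10] = 45  (first piece 1, then r[9]=42)
Maximum revenue is €45.
Now minimize piece count subject to staying optimal: for each k, pieces[k] = 1 + min over i with p[i]+r[k−i]=r[k] of pieces[k−i].
pieces[7] = 2
pieces[8] = 3
pieces[9] = 3
pieces[10] = 3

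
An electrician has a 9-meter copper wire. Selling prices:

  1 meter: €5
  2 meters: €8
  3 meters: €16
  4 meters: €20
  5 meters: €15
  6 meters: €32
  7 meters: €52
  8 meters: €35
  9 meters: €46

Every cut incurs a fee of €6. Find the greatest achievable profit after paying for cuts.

Let v[k] be the best obtainable value from length k. For each k, try every first piece i and keep the best of price[i] + v[k−i] minus the 6 cut fee when i<k.
v[1] = 5
v[2] = max(5+5-6, 8+0) = 8
v[3] = max(5+8-6, 8+5-6, 16+0) = 16
v[4] = max(5+16-6, 8+8-6, 16+5-6, 20+0) = 20
v[5] = max(5+20-6, 8+16-6, 16+8-6, 20+5-6, 15+0) = 19
v[6] = max(5+19-6, 8+20-6, 16+16-6, 20+8-6, 15+5-6, 32+0) = 32
v[7] = max(5+32-6, 8+19-6, 16+20-6, …, 32+5-6, 52+0) = 52
v[8] = max(5+52-6, 8+32-6, 16+19-6, …, 52+5-6, 35+0) = 51
v[9] = max(5+51-6, 8+52-6, 16+32-6, …, 35+5-6, 46+0) = 54
One optimal plan: pieces 7 + 2 (1 cut) → €60 − €6 = €54.

54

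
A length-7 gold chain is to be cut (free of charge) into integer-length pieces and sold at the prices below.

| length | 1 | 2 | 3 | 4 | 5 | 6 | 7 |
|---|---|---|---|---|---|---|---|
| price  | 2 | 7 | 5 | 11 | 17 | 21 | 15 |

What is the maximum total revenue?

Build best[k] bottom-up: best[k] = max over allowed piece i of (p[i] + best[k−i]).
best[1] = 2
best[2] = max(2+2, 7+0) = 7
best[3] = max(2+7, 7+2, 5+0) = 9
best[4] = max(2+9, 7+7, 5+2, 11+0) = 14
best[5] = max(2+14, 7+9, 5+7, 11+2, 17+0) = 17
best[6] = max(2+17, 7+14, 5+9, 11+7, 17+2, 21+0) = 21
best[7] = max(2+21, 7+17, 5+14, …, 21+2, 15+0) = 24
One optimal cutting: 5 + 2 → $17 + $7 = $24.

24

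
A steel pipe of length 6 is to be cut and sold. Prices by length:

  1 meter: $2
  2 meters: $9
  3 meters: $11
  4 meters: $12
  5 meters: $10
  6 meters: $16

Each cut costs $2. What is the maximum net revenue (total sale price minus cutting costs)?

Let net[k] be the best obtainable value from length k. For each k, try every first piece i and keep the best of price[i] + net[k−i] minus the 2 cut fee when i<k.
net[1] = 2
net[2] = 9
net[3] = 11
net[4] = 16  (first piece 2, then net[2]=9)
net[5] = 18  (first piece 2, then net[3]=11)
net[6] = 23  (first piece 2, then net[4]=16)
One optimal plan: pieces 2 + 2 + 2 (2 cuts) → $27 − $4 = $23.

23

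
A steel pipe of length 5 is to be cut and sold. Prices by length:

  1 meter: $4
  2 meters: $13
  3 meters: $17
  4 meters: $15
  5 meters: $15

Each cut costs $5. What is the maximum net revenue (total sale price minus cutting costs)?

25

Build v[k] bottom-up: v[k] = max over allowed piece i of (p[i] + v[k−i]) − 5 per cut.
v[1] = 4
v[2] = max(4+4-5, 13+0) = 13
v[3] = max(4+13-5, 13+4-5, 17+0) = 17
v[4] = max(4+17-5, 13+13-5, 17+4-5, 15+0) = 21
v[5] = max(4+21-5, 13+17-5, 17+13-5, 15+4-5, 15+0) = 25
One optimal plan: pieces 3 + 2 (1 cut) → $30 − $5 = $25.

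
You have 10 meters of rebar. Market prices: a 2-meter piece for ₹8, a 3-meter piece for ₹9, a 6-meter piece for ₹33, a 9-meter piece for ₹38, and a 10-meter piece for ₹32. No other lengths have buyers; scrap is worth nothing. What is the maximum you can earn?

Build best[k] bottom-up: best[k] = max over allowed piece i of (p[i] + best[k−i]).
best[1] = 0
best[2] = 8
best[3] = 9
best[4] = 16  (first piece 2, then best[2]=8)
best[5] = 17  (first piece 2, then best[3]=9)
best[6] = 33
best[7] = 33
best[8] = 41  (first piece 2, then best[6]=33)
best[9] = 42  (first piece 3, then best[6]=33)
best[10] = 49  (first piece 2, then best[8]=41)
One optimal cutting: 6 + 2 + 2 → ₹49.

49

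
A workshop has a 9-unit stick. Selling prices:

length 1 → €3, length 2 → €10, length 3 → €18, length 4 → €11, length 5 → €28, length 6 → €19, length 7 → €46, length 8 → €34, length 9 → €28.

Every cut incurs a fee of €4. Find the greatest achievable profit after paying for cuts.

52

Build net[k] bottom-up: net[k] = max over allowed piece i of (p[i] + net[k−i]) − 4 per cut.
net[1] = 3
net[2] = max(3+3-4, 10+0) = 10
net[3] = max(3+10-4, 10+3-4, 18+0) = 18
net[4] = max(3+18-4, 10+10-4, 18+3-4, 11+0) = 17
net[5] = max(3+17-4, 10+18-4, 18+10-4, 11+3-4, 28+0) = 28
net[6] = max(3+28-4, 10+17-4, 18+18-4, 11+10-4, 28+3-4, 19+0) = 32
net[7] = max(3+32-4, 10+28-4, 18+17-4, …, 19+3-4, 46+0) = 46
net[8] = max(3+46-4, 10+32-4, 18+28-4, …, 46+3-4, 34+0) = 45
net[9] = max(3+45-4, 10+46-4, 18+32-4, …, 34+3-4, 28+0) = 52
One optimal plan: pieces 7 + 2 (1 cut) → €56 − €4 = €52.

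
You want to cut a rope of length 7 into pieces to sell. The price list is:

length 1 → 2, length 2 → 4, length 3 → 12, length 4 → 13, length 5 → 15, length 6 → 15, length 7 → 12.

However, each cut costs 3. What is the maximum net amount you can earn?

22

Build net[k] bottom-up: net[k] = max over allowed piece i of (p[i] + net[k−i]) − 3 per cut.
net[1] = 2
net[2] = 4
net[3] = 12
net[4] = 13
net[5] = 15
net[6] = 21  (first piece 3, then net[3]=12)
net[7] = 22  (first piece 3, then net[4]=13)
One optimal plan: pieces 4 + 3 (1 cut) → 25 − 3 = 22.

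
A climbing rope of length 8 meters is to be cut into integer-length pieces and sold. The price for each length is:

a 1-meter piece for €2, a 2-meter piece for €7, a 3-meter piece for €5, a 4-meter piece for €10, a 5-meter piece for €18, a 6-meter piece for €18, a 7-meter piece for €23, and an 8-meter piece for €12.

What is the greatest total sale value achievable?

Build best[k] bottom-up: best[k] = max over allowed piece i of (p[i] + best[k−i]).
best[1] = 2
best[2] = max(2+2, 7+0) = 7
best[3] = max(2+7, 7+2, 5+0) = 9
best[4] = max(2+9, 7+7, 5+2, 10+0) = 14
best[5] = max(2+14, 7+9, 5+7, 10+2, 18+0) = 18
best[6] = max(2+18, 7+14, 5+9, 10+7, 18+2, 18+0) = 21
best[7] = max(2+21, 7+18, 5+14, …, 18+2, 23+0) = 25
best[8] = max(2+25, 7+21, 5+18, …, 23+2, 12+0) = 28
One optimal cutting: 2 + 2 + 2 + 2 → €7 + €7 + €7 + €7 = €28.

28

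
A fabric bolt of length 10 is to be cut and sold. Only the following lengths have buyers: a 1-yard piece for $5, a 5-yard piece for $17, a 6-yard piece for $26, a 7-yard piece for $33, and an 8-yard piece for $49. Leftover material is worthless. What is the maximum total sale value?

Build best[k] bottom-up: best[k] = max over allowed piece i of (p[i] + best[k−i]).
best[1] = 5
best[2] = 10  (first piece 1, then best[1]=5)
best[3] = 15  (first piece 1, then best[2]=10)
best[4] = 20  (first piece 1, then best[3]=15)
best[5] = max(5+20, 17+0) = 25
best[6] = max(5+25, 17+5, 26+0) = 30
best[7] = max(5+30, 17+10, 26+5, 33+0) = 35
best[8] = max(5+35, 17+15, 26+10, 33+5, 49+0) = 49
best[9] = max(5+49, 17+20, 26+15, 33+10, 49+5) = 54
best[10] = max(5+54, 17+25, 26+20, 33+15, 49+10) = 59
One optimal cutting: 8 + 1 + 1 → $59.

59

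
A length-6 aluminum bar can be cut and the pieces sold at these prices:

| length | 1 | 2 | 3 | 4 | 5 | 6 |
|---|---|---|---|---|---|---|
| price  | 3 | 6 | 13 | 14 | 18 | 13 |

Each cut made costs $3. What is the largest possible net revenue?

23

Consider every possible first cut. v[k] is the best of p[i]+v[k−i] over all sellable i≤k, charging 3 whenever i<k.
v[1] = 3
v[2] = 6
v[3] = 13
v[4] = 14
v[5] = 18
v[6] = 23  (first piece 3, then v[3]=13)
One optimal plan: pieces 3 + 3 (1 cut) → $26 − $3 = $23.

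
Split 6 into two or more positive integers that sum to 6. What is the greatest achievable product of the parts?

Fill g[k] for k=2..6: at each k try every first piece i and multiply by the better of (k−i) uncut or g[k−i].
g[2] = 1·max(1,0) = 1·1 = 1
g[3] = 1·max(2,1) = 1·2 = 2
g[4] = 2·max(2,1) = 2·2 = 4
g[5] = 2·max(3,2) = 2·3 = 6
g[6] = 3·max(3,2) = 3·3 = 9
One optimal split: 3 + 3; product 3·3 = 9.

9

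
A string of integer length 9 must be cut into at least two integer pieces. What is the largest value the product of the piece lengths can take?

27

Define g[k] = max over 1≤i<k of i · max(k−i, g[k−i]); the inner max lets the remainder stay uncut if that's better.
g[2] = 1*max(1,0) = 1*1 = 1
g[3] = 1*max(2,1) = 1*2 = 2
g[4] = 2*max(2,1) = 2*2 = 4
g[5] = 2*max(3,2) = 2*3 = 6
g[6] = 3*max(3,2) = 3*3 = 9
g[7] = 2*max(5,6) = 2*6 = 12
g[8] = 2*max(6,9) = 2*9 = 18
g[9] = 3*max(6,9) = 3*9 = 27
One optimal split: 3 + 3 + 3; product 3*3*3 = 27.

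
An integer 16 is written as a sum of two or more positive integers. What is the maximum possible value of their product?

Fill prod[k] for k=2..16: at each k try every first piece i and multiply by the better of (k−i) uncut or prod[k−i].
prod[2] = 1·max(1,0) = 1·1 = 1
prod[3] = 1·max(2,1) = 1·2 = 2
prod[4] = 2·max(2,1) = 2·2 = 4
prod[5] = 2·max(3,2) = 2·3 = 6
prod[6] = 3·max(3,2) = 3·3 = 9
prod[7] = 2·max(5,6) = 2·6 = 12
prod[8] = 2·max(6,9) = 2·9 = 18
prod[9] = 3·max(6,9) = 3·9 = 27
prod[10] = 2·max(8,18) = 2·18 = 36
prod[11] = 2·max(9,27) = 2·27 = 54
prod[12] = 3·max(9,27) = 3·27 = 81
prod[13] = 2·max(11,54) = 2·54 = 108
prod[14] = 2·max(12,81) = 2·81 = 162
prod[15] = 3·max(12,81) = 3·81 = 243
prod[16] = 2·max(14,162) = 2·162 = 324
One optimal split: 3 + 3 + 3 + 3 + 2 + 2; product 3·3·3·3·2·2 = 324.

324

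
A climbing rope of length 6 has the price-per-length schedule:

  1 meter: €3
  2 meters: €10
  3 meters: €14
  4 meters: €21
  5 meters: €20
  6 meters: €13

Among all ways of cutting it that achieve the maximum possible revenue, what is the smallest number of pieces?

Build r[k] bottom-up: r[k] = max over allowed piece i of (p[i] + r[k−i]).
r[1] = 3
r[2] = max(3+3, 10+0) = 10
r[3] = max(3+10, 10+3, 14+0) = 14
r[4] = max(3+14, 10+10, 14+3, 21+0) = 21
r[5] = max(3+21, 10+14, 14+10, 21+3, 20+0) = 24
r[6] = max(3+24, 10+21, 14+14, 21+10, 20+3, 13+0) = 31
Maximum revenue is €31.
Now minimize piece count subject to staying optimal: for each k, pieces[k] = 1 + min over i with p[i]+r[k−i]=r[k] of pieces[k−i].
pieces[3] = 1
pieces[4] = 1
pieces[5] = 2
pieces[6] = 2

2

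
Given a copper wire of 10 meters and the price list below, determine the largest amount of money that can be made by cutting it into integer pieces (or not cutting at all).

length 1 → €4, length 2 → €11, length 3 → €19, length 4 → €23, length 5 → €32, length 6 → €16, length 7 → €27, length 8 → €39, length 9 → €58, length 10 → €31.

64

Build r[k] bottom-up: r[k] = max over allowed piece i of (p[i] + r[k−i]).
r[1] = 4
r[2] = max(4+4, 11+0) = 11
r[3] = max(4+11, 11+4, 19+0) = 19
r[4] = max(4+19, 11+11, 19+4, 23+0) = 23
r[5] = max(4+23, 11+19, 19+11, 23+4, 32+0) = 32
r[6] = max(4+32, 11+23, 19+19, 23+11, 32+4, 16+0) = 38
r[7] = max(4+38, 11+32, 19+23, …, 16+4, 27+0) = 43
r[8] = max(4+43, 11+38, 19+32, …, 27+4, 39+0) = 51
r[9] = max(4+51, 11+43, 19+38, …, 39+4, 58+0) = 58
r[10] = max(4+58, 11+51, 19+43, …, 58+4, 31+0) = 64
One optimal cutting: 5 + 5 → €32 + €32 = €64.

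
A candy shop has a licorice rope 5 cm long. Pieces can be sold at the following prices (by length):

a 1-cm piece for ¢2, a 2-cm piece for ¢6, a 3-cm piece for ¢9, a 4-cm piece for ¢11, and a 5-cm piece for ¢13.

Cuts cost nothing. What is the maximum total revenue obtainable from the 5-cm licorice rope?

Let best[k] be the best obtainable value from length k. For each k, try every first piece i and keep the best of price[i] + best[k−i].
best[1] = 2
best[2] = max(2+2, 6+0) = 6
best[3] = max(2+6, 6+2, 9+0) = 9
best[4] = max(2+9, 6+6, 9+2, 11+0) = 12
best[5] = max(2+12, 6+9, 9+6, 11+2, 13+0) = 15
One optimal cutting: 3 + 2 → ¢9 + ¢6 = ¢15.

15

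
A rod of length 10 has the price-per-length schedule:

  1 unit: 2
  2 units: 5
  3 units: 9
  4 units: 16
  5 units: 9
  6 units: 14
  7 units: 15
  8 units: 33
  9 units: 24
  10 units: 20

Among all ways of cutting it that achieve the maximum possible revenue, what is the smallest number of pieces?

Build r[k] bottom-up: r[k] = max over allowed piece i of (p[i] + r[k−i]).
r[1] = 2
r[2] = 5
r[3] = 9
r[4] = 16
r[5] = 18  (first piece 1, then r[4]=16)
r[6] = 21  (first piece 2, then r[4]=16)
r[7] = 25  (first piece 3, then r[4]=16)
r[8] = 33
r[9] = 35  (first piece 1, then r[8]=33)
r[10] = 38  (first piece 2, then r[8]=33)
Maximum revenue is 38.
Now minimize piece count subject to staying optimal: for each k, pieces[k] = 1 + min over i with p[i]+r[k−i]=r[k] of pieces[k−i].
pieces[7] = 2
pieces[8] = 1
pieces[9] = 2
pieces[10] = 2

2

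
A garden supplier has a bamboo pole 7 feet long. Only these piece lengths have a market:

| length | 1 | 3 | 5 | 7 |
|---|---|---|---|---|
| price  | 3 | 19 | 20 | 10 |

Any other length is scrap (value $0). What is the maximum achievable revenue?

41

Build r[k] bottom-up: r[k] = max over allowed piece i of (p[i] + r[k−i]).
r[1] = 3
r[2] = 6  (first piece 1, then r[1]=3)
r[3] = max(3+6, 19+0) = 19
r[4] = max(3+19, 19+3) = 22
r[5] = max(3+22, 19+6, 20+0) = 25
r[6] = max(3+25, 19+19, 20+3) = 38
r[7] = max(3+38, 19+22, 20+6, 10+0) = 41
One optimal cutting: 3 + 3 + 1 → $41.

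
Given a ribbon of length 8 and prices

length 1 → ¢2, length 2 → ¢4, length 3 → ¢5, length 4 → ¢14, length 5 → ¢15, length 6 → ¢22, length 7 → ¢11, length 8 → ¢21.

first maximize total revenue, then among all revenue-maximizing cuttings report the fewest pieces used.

2

Build r[k] bottom-up: r[k] = max over allowed piece i of (p[i] + r[k−i]).
r[1] = 2
r[2] = 4  (first piece 1, then r[1]=2)
r[3] = 6  (first piece 1, then r[2]=4)
r[4] = 14
r[5] = 16  (first piece 1, then r[4]=14)
r[6] = 22
r[7] = 24  (first piece 1, then r[6]=22)
r[8] = 28  (first piece 4, then r[4]=14)
Maximum revenue is ¢28.
Now minimize piece count subject to staying optimal: for each k, pieces[k] = 1 + min over i with p[i]+r[k−i]=r[k] of pieces[k−i].
pieces[5] = 2
pieces[6] = 1
pieces[7] = 2
pieces[8] = 2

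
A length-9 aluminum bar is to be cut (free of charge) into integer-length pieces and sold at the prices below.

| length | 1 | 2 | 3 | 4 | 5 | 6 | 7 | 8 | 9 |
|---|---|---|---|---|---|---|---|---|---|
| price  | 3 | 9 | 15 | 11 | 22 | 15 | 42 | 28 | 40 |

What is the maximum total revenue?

51

Build R[k] bottom-up: R[k] = max over allowed piece i of (p[i] + R[k−i]).
R[1] = 3
R[2] = max(3+3, 9+0) = 9
R[3] = max(3+9, 9+3, 15+0) = 15
R[4] = max(3+15, 9+9, 15+3, 11+0) = 18
R[5] = max(3+18, 9+15, 15+9, 11+3, 22+0) = 24
R[6] = max(3+24, 9+18, 15+15, 11+9, 22+3, 15+0) = 30
R[7] = max(3+30, 9+24, 15+18, …, 15+3, 42+0) = 42
R[8] = max(3+42, 9+30, 15+24, …, 42+3, 28+0) = 45
R[9] = max(3+45, 9+42, 15+30, …, 28+3, 40+0) = 51
One optimal cutting: 7 + 2 → $42 + $9 = $51.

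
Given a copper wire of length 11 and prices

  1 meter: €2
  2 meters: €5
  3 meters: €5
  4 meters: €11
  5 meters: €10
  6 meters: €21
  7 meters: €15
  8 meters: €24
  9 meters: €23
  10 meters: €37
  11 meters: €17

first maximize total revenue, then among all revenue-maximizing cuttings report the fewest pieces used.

2

Let r[k] be the best obtainable value from length k. For each k, try every first piece i and keep the best of price[i] + r[k−i].
r[1] = 2
r[2] = max(2+2, 5+0) = 5
r[3] = max(2+5, 5+2, 5+0) = 7
r[4] = max(2+7, 5+5, 5+2, 11+0) = 11
r[5] = max(2+11, 5+7, 5+5, 11+2, 10+0) = 13
r[6] = max(2+13, 5+11, 5+7, 11+5, 10+2, 21+0) = 21
r[7] = max(2+21, 5+13, 5+11, …, 21+2, 15+0) = 23
r[8] = max(2+23, 5+21, 5+13, …, 15+2, 24+0) = 26
r[9] = max(2+26, 5+23, 5+21, …, 24+2, 23+0) = 28
r[10] = max(2+28, 5+26, 5+23, …, 23+2, 37+0) = 37
r[11] = max(2+37, 5+28, 5+26, …, 37+2, 17+0) = 39
Maximum revenue is €39.
Now minimize piece count subject to staying optimal: for each k, pieces[k] = 1 + min over i with p[i]+r[k−i]=r[k] of pieces[k−i].
pieces[8] = 2
pieces[9] = 3
pieces[10] = 1
pieces[11] = 2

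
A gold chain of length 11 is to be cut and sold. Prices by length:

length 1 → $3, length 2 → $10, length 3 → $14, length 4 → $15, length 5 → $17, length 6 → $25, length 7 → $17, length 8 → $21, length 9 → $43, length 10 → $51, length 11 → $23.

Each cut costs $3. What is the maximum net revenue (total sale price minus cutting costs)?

51

Consider every possible first cut. net[k] is the best of p[i]+net[k−i] over all sellable i≤k, charging 3 whenever i<k.
net[1] = 3
net[2] = 10
net[3] = 14
net[4] = 17  (first piece 2, then net[2]=10)
net[5] = 21  (first piece 2, then net[3]=14)
net[6] = 25  (first piece 3, then net[3]=14)
net[7] = 28  (first piece 2, then net[5]=21)
net[8] = 32  (first piece 2, then net[6]=25)
net[9] = 43
net[10] = 51
net[11] = 51  (first piece 1, then net[10]=51)
One optimal plan: pieces 10 + 1 (1 cut) → $54 − $3 = $51.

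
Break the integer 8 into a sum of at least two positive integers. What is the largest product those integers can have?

Fill f[k] for k=2..8: at each k try every first piece i and multiply by the better of (k−i) uncut or f[k−i].
f[2] = 1*max(1,0) = 1*1 = 1
f[3] = 1*max(2,1) = 1*2 = 2
f[4] = 2*max(2,1) = 2*2 = 4
f[5] = 2*max(3,2) = 2*3 = 6
f[6] = 3*max(3,2) = 3*3 = 9
f[7] = 2*max(5,6) = 2*6 = 12
f[8] = 2*max(6,9) = 2*9 = 18
One optimal split: 3 + 3 + 2; product 3*3*2 = 18.

18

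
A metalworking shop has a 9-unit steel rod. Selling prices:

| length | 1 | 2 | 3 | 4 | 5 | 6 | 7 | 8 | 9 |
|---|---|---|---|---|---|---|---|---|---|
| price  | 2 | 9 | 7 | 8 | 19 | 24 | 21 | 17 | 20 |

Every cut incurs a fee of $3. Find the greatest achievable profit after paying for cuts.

Let net[k] be the best obtainable value from length k. For each k, try every first piece i and keep the best of price[i] + net[k−i] minus the 3 cut fee when i<k.
net[1] = 2
net[2] = 9
net[3] = 8  (first piece 1, then net[2]=9)
net[4] = 15  (first piece 2, then net[2]=9)
net[5] = 19
net[6] = 24
net[7] = 25  (first piece 2, then net[5]=19)
net[8] = 30  (first piece 2, then net[6]=24)
net[9] = 31  (first piece 2, then net[7]=25)
One optimal plan: pieces 5 + 2 + 2 (2 cuts) → $37 − $6 = $31.

31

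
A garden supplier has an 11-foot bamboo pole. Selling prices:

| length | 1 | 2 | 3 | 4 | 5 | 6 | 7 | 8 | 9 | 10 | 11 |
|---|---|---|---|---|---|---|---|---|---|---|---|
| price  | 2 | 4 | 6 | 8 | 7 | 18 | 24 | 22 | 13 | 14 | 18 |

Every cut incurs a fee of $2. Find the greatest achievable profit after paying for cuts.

Let v[k] be the best obtainable value from length k. For each k, try every first piece i and keep the best of price[i] + v[k−i] minus the 2 cut fee when i<k.
v[1] = 2
v[2] = max(2+2-2, 4+0) = 4
v[3] = max(2+4-2, 4+2-2, 6+0) = 6
v[4] = max(2+6-2, 4+4-2, 6+2-2, 8+0) = 8
v[5] = max(2+8-2, 4+6-2, 6+4-2, 8+2-2, 7+0) = 8
v[6] = max(2+8-2, 4+8-2, 6+6-2, 8+4-2, 7+2-2, 18+0) = 18
v[7] = max(2+18-2, 4+8-2, 6+8-2, …, 18+2-2, 24+0) = 24
v[8] = max(2+24-2, 4+18-2, 6+8-2, …, 24+2-2, 22+0) = 24
v[9] = max(2+24-2, 4+24-2, 6+18-2, …, 22+2-2, 13+0) = 26
v[10] = max(2+26-2, 4+24-2, 6+24-2, …, 13+2-2, 14+0) = 28
v[11] = max(2+28-2, 4+26-2, 6+24-2, …, 14+2-2, 18+0) = 30
One optimal plan: pieces 7 + 4 (1 cut) → $32 − $2 = $30.

30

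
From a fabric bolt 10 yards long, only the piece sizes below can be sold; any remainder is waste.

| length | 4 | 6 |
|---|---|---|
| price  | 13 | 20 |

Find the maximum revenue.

Build r[k] bottom-up: r[k] = max over allowed piece i of (p[i] + r[k−i]).
r[1] = 0
r[2] = 0
r[3] = 0
r[4] = 13
r[5] = 13
r[6] = 20
r[7] = 20
r[8] = 26  (first piece 4, then r[4]=13)
r[9] = 26
r[10] = 33  (first piece 4, then r[6]=20)
One optimal cutting: 6 + 4 → $33.

33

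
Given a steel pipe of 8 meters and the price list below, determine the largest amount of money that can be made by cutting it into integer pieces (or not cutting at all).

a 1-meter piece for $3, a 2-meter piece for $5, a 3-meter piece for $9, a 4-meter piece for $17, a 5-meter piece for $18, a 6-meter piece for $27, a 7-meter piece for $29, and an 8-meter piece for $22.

34

Let best[k] be the best obtainable value from length k. For each k, try every first piece i and keep the best of price[i] + best[k−i].
best[1] = 3
best[2] = 6  (first piece 1, then best[1]=3)
best[3] = 9  (first piece 1, then best[2]=6)
best[4] = 17
best[5] = 20  (first piece 1, then best[4]=17)
best[6] = 27
best[7] = 30  (first piece 1, then best[6]=27)
best[8] = 34  (first piece 4, then best[4]=17)
One optimal cutting: 4 + 4 → $17 + $17 = $34.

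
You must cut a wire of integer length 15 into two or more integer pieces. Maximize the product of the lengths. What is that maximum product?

Let prod[k] be the best product for length k (with at least one cut). For each first piece i, the rest contributes max(k−i, prod[k−i]).
Small cases: prod[2]=1, prod[3]=2, prod[4]=4, prod[5]=6, prod[6]=9, prod[7]=12, prod[8]=18, prod[9]=27.
prod[10] = max(1×27, 2×18, 3×12, …, 8×2, 9×1) = 36
prod[11] = max(1×36, 2×27, 3×18, …, 9×2, 10×1) = 54
prod[12] = max(1×54, 2×36, 3×27, …, 10×2, 11×1) = 81
prod[13] = max(1×81, 2×54, 3×36, …, 11×2, 12×1) = 108
prod[14] = max(1×108, 2×81, 3×54, …, 12×2, 13×1) = 162
prod[15] = max(1×162, 2×108, 3×81, …, 13×2, 14×1) = 243
One optimal split: 3 + 3 + 3 + 3 + 3; product 3×3×3×3×3 = 243.

243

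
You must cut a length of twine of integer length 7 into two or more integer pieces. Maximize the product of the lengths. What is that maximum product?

12

Define g[k] = max over 1≤i<k of i · max(k−i, g[k−i]); the inner max lets the remainder stay uncut if that's better.
g[2] = 1·max(1,0) = 1·1 = 1
g[3] = 1·max(2,1) = 1·2 = 2
g[4] = 2·max(2,1) = 2·2 = 4
g[5] = 2·max(3,2) = 2·3 = 6
g[6] = 3·max(3,2) = 3·3 = 9
g[7] = 2·max(5,6) = 2·6 = 12
One optimal split: 3 + 2 + 2; product 3·2·2 = 12.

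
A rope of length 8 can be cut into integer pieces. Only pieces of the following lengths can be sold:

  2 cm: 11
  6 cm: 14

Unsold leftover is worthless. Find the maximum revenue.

Build best[k] bottom-up: best[k] = max over allowed piece i of (p[i] + best[k−i]).
best[1] = 0
best[2] = 11
best[3] = 11
best[4] = 22  (first piece 2, then best[2]=11)
best[5] = 22
best[6] = 33  (first piece 2, then best[4]=22)
best[7] = 33
best[8] = 44  (first piece 2, then best[6]=33)
One optimal cutting: 2 + 2 + 2 + 2 → 44.

44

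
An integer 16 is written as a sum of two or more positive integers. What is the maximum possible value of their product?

324

Let g[k] be the best product for length k (with at least one cut). For each first piece i, the rest contributes max(k−i, g[k−i]).
g[2] = 1*max(1,0) = 1*1 = 1
g[3] = max(1*2, 2*1) = 2
g[4] = max(1*3, 2*2, 3*1) = 4
g[5] = max(1*4, 2*3, 3*2, 4*1) = 6
g[6] = max(1*6, 2*4, 3*3, 4*2, 5*1) = 9
g[7] = max(1*9, 2*6, 3*4, 4*3, 5*2, 6*1) = 12
g[8] = max(1*12, 2*9, 3*6, …, 6*2, 7*1) = 18
g[9] = max(1*18, 2*12, 3*9, …, 7*2, 8*1) = 27
g[10] = max(1*27, 2*18, 3*12, …, 8*2, 9*1) = 36
g[11] = max(1*36, 2*27, 3*18, …, 9*2, 10*1) = 54
g[12] = max(1*54, 2*36, 3*27, …, 10*2, 11*1) = 81
g[13] = max(1*81, 2*54, 3*36, …, 11*2, 12*1) = 108
g[14] = max(1*108, 2*81, 3*54, …, 12*2, 13*1) = 162
g[15] = max(1*162, 2*108, 3*81, …, 13*2, 14*1) = 243
g[16] = max(1*243, 2*162, 3*108, …, 14*2, 15*1) = 324
One optimal split: 3 + 3 + 3 + 3 + 2 + 2; product 3*3*3*3*2*2 = 324.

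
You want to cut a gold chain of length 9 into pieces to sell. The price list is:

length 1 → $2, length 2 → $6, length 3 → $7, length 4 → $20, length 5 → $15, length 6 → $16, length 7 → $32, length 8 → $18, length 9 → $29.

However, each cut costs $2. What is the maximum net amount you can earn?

Build r[k] bottom-up: r[k] = max over allowed piece i of (p[i] + r[k−i]) − 2 per cut.
r[1] = 2
r[2] = max(2+2-2, 6+0) = 6
r[3] = max(2+6-2, 6+2-2, 7+0) = 7
r[4] = max(2+7-2, 6+6-2, 7+2-2, 20+0) = 20
r[5] = max(2+20-2, 6+7-2, 7+6-2, 20+2-2, 15+0) = 20
r[6] = max(2+20-2, 6+20-2, 7+7-2, 20+6-2, 15+2-2, 16+0) = 24
r[7] = max(2+24-2, 6+20-2, 7+20-2, …, 16+2-2, 32+0) = 32
r[8] = max(2+32-2, 6+24-2, 7+20-2, …, 32+2-2, 18+0) = 38
r[9] = max(2+38-2, 6+32-2, 7+24-2, …, 18+2-2, 29+0) = 38
One optimal plan: pieces 4 + 4 + 1 (2 cuts) → $42 − $4 = $38.

38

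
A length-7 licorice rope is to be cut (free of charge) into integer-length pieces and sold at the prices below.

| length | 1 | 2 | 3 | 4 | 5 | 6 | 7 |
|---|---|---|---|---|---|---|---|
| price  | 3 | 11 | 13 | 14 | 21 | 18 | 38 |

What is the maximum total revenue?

Let R[k] be the best obtainable value from length k. For each k, try every first piece i and keep the best of price[i] + R[k−i].
R[1] = 3
R[2] = 11
R[3] = 14  (first piece 1, then R[2]=11)
R[4] = 22  (first piece 2, then R[2]=11)
R[5] = 25  (first piece 1, then R[4]=22)
R[6] = 33  (first piece 2, then R[4]=22)
R[7] = 38
Best is to sell the whole 7-cm piece uncut for ¢38.

38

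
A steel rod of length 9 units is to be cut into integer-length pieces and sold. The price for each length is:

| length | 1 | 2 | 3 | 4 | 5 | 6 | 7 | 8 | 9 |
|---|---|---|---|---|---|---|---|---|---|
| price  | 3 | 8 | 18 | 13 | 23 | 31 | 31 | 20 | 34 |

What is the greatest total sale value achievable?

54

Let v[k] be the best obtainable value from length k. For each k, try every first piece i and keep the best of price[i] + v[k−i].
v[1] = 3
v[2] = max(3+3, 8+0) = 8
v[3] = max(3+8, 8+3, 18+0) = 18
v[4] = max(3+18, 8+8, 18+3, 13+0) = 21
v[5] = max(3+21, 8+18, 18+8, 13+3, 23+0) = 26
v[6] = max(3+26, 8+21, 18+18, 13+8, 23+3, 31+0) = 36
v[7] = max(3+36, 8+26, 18+21, …, 31+3, 31+0) = 39
v[8] = max(3+39, 8+36, 18+26, …, 31+3, 20+0) = 44
v[9] = max(3+44, 8+39, 18+36, …, 20+3, 34+0) = 54
One optimal cutting: 3 + 3 + 3 → $18 + $18 + $18 = $54.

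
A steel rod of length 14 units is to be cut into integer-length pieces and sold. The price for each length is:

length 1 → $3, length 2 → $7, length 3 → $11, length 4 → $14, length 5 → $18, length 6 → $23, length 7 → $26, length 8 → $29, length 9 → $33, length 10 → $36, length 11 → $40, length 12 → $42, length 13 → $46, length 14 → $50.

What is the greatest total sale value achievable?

Let r[k] be the best obtainable value from length k. For each k, try every first piece i and keep the best of price[i] + r[k−i].
r[1] = 3
r[2] = 7
r[3] = 11
r[4] = 14  (first piece 1, then r[3]=11)
r[5] = 18  (first piece 2, then r[3]=11)
r[6] = 23
r[7] = 26  (first piece 1, then r[6]=23)
r[8] = 30  (first piece 2, then r[6]=23)
r[9] = 34  (first piece 3, then r[6]=23)
r[10] = 37  (first piece 1, then r[9]=34)
r[11] = 41  (first piece 2, then r[9]=34)
r[12] = 46  (first piece 6, then r[6]=23)
r[13] = 49  (first piece 1, then r[12]=46)
r[14] = 53  (first piece 2, then r[12]=46)
One optimal cutting: 6 + 6 + 2 → $23 + $23 + $7 = $53.

53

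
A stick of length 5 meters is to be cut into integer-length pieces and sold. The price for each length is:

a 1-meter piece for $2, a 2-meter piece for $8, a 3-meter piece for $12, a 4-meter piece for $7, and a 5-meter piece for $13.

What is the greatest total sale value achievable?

Consider every possible first cut. R[k] is the best of p[i]+R[k−i] over all sellable i≤k.
R[1] = 2
R[2] = max(2+2, 8+0) = 8
R[3] = max(2+8, 8+2, 12+0) = 12
R[4] = max(2+12, 8+8, 12+2, 7+0) = 16
R[5] = max(2+16, 8+12, 12+8, 7+2, 13+0) = 20
One optimal cutting: 3 + 2 → $12 + $8 = $20.

20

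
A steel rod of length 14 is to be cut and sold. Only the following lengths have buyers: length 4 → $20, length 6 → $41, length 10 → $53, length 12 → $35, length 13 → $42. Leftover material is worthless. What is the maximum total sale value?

Consider every possible first cut. f[k] is the best of p[i]+f[k−i] over all sellable i≤k.
f[1] = 0
f[2] = 0
f[3] = 0
f[4] = 20
f[5] = 20
f[6] = max(20+0, 41+0) = 41
f[7] = max(20+0, 41+0) = 41
f[8] = max(20+20, 41+0) = 41
f[9] = max(20+20, 41+0) = 41
f[10] = max(20+41, 41+20, 53+0) = 61
f[11] = max(20+41, 41+20, 53+0) = 61
f[12] = max(20+41, 41+41, 53+0, 35+0) = 82
f[13] = max(20+41, 41+41, 53+0, 35+0, 42+0) = 82
f[14] = max(20+61, 41+41, 53+20, 35+0, 42+0) = 82
One optimal cutting: pieces 6 + 6 with 2 units of scrap → $82.

82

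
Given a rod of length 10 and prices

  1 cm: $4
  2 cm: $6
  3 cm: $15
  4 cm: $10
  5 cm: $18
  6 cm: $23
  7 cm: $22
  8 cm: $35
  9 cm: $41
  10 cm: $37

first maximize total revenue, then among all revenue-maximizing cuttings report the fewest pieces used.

Build r[k] bottom-up: r[k] = max over allowed piece i of (p[i] + r[k−i]).
r[1] = 4
r[2] = max(4+4, 6+0) = 8
r[3] = max(4+8, 6+4, 15+0) = 15
r[4] = max(4+15, 6+8, 15+4, 10+0) = 19
r[5] = max(4+19, 6+15, 15+8, 10+4, 18+0) = 23
r[6] = max(4+23, 6+19, 15+15, 10+8, 18+4, 23+0) = 30
r[7] = max(4+30, 6+23, 15+19, …, 23+4, 22+0) = 34
r[8] = max(4+34, 6+30, 15+23, …, 22+4, 35+0) = 38
r[9] = max(4+38, 6+34, 15+30, …, 35+4, 41+0) = 45
r[10] = max(4+45, 6+38, 15+34, …, 41+4, 37+0) = 49
Maximum revenue is $49.
Now minimize piece count subject to staying optimal: for each k, pieces[k] = 1 + min over i with p[i]+r[k−i]=r[k] of pieces[k−i].
pieces[7] = 3
pieces[8] = 4
pieces[9] = 3
pieces[10] = 4

4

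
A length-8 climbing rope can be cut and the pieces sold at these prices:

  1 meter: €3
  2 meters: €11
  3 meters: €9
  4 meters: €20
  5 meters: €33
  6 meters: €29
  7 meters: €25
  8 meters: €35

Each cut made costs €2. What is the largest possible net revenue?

Let v[k] be the best obtainable value from length k. For each k, try every first piece i and keep the best of price[i] + v[k−i] minus the 2 cut fee when i<k.
v[1] = 3
v[2] = max(3+3-2, 11+0) = 11
v[3] = max(3+11-2, 11+3-2, 9+0) = 12
v[4] = max(3+12-2, 11+11-2, 9+3-2, 20+0) = 20
v[5] = max(3+20-2, 11+12-2, 9+11-2, 20+3-2, 33+0) = 33
v[6] = max(3+33-2, 11+20-2, 9+12-2, 20+11-2, 33+3-2, 29+0) = 34
v[7] = max(3+34-2, 11+33-2, 9+20-2, …, 29+3-2, 25+0) = 42
v[8] = max(3+42-2, 11+34-2, 9+33-2, …, 25+3-2, 35+0) = 43
One optimal plan: pieces 5 + 2 + 1 (2 cuts) → €47 − €4 = €43.

43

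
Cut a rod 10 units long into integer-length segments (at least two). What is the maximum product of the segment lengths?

Let m[k] be the best product for length k (with at least one cut). For each first piece i, the rest contributes max(k−i, m[k−i]).
m[2] = 1·max(1,0) = 1·1 = 1
m[3] = 1·max(2,1) = 1·2 = 2
m[4] = 2·max(2,1) = 2·2 = 4
m[5] = 2·max(3,2) = 2·3 = 6
m[6] = 3·max(3,2) = 3·3 = 9
m[7] = 2·max(5,6) = 2·6 = 12
m[8] = 2·max(6,9) = 2·9 = 18
m[9] = 3·max(6,9) = 3·9 = 27
m[10] = 2·max(8,18) = 2·18 = 36
One optimal split: 3 + 3 + 2 + 2; product 3·3·2·2 = 36.

36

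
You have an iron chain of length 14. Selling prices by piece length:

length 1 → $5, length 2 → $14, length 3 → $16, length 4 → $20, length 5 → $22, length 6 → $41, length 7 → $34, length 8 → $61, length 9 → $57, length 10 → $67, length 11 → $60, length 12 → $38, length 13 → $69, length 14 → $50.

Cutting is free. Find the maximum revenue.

103

Consider every possible first cut. v[k] is the best of p[i]+v[k−i] over all sellable i≤k.
v[1] = 5
v[2] = 14
v[3] = 19  (first piece 1, then v[2]=14)
v[4] = 28  (first piece 2, then v[2]=14)
v[5] = 33  (first piece 1, then v[4]=28)
v[6] = 42  (first piece 2, then v[4]=28)
v[7] = 47  (first piece 1, then v[6]=42)
v[8] = 61
v[9] = 66  (first piece 1, then v[8]=61)
v[10] = 75  (first piece 2, then v[8]=61)
v[11] = 80  (first piece 1, then v[10]=75)
v[12] = 89  (first piece 2, then v[10]=75)
v[13] = 94  (first piece 1, then v[12]=89)
v[14] = 103  (first piece 2, then v[12]=89)
One optimal cutting: 8 + 2 + 2 + 2 → $61 + $14 + $14 + $14 = $103.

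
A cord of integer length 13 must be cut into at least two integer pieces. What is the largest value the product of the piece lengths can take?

Fill prod[k] for k=2..13: at each k try every first piece i and multiply by the better of (k−i) uncut or prod[k−i].
Small cases: prod[2]=1, prod[3]=2, prod[4]=4, prod[5]=6.
prod[6] = 3*max(3,2) = 3*3 = 9
prod[7] = 2*max(5,6) = 2*6 = 12
prod[8] = 2*max(6,9) = 2*9 = 18
prod[9] = 3*max(6,9) = 3*9 = 27
prod[10] = 2*max(8,18) = 2*18 = 36
prod[11] = 2*max(9,27) = 2*27 = 54
prod[12] = 3*max(9,27) = 3*27 = 81
prod[13] = 2*max(11,54) = 2*54 = 108
One optimal split: 3 + 3 + 3 + 2 + 2; product 3*3*3*2*2 = 108.

108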